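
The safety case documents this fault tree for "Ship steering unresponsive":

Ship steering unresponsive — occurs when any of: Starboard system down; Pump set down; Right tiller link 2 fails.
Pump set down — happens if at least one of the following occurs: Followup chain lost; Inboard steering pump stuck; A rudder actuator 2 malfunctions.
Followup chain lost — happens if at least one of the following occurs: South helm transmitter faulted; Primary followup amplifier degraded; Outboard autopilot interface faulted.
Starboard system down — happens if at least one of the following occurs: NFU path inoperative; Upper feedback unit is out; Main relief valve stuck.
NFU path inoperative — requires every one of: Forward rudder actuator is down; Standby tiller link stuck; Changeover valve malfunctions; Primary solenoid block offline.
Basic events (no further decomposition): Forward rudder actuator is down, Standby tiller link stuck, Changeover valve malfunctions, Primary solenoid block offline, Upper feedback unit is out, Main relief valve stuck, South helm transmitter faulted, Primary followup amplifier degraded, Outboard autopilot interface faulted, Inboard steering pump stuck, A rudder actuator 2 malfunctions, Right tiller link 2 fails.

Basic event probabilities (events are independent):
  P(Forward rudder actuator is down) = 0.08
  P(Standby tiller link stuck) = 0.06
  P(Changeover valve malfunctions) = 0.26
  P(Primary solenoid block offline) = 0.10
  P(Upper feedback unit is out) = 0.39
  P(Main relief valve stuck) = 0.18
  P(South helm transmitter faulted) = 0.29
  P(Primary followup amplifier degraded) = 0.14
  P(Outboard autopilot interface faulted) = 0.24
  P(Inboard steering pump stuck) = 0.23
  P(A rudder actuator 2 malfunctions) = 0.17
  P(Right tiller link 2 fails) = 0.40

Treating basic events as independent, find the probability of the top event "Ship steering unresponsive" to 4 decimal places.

P(NFU path inoperative) [AND] = 0.08 × 0.06 × 0.26 × 0.10 = 0.000125
P(Starboard system down) [OR] = 1 − (1−0.000125) × (1−0.39) × (1−0.18) = 0.499863
P(Followup chain lost) [OR] = 1 − (1−0.29) × (1−0.14) × (1−0.24) = 0.535944
P(Pump set down) [OR] = 1 − (1−0.535944) × (1−0.23) × (1−0.17) = 0.703422
P(Ship steering unresponsive) [OR] = 1 − (1−0.499863) × (1−0.703422) × (1−0.40) = 0.911002
Rounded to 4 decimal places: P(Ship steering unresponsive) ≈ 0.9110.

0.9110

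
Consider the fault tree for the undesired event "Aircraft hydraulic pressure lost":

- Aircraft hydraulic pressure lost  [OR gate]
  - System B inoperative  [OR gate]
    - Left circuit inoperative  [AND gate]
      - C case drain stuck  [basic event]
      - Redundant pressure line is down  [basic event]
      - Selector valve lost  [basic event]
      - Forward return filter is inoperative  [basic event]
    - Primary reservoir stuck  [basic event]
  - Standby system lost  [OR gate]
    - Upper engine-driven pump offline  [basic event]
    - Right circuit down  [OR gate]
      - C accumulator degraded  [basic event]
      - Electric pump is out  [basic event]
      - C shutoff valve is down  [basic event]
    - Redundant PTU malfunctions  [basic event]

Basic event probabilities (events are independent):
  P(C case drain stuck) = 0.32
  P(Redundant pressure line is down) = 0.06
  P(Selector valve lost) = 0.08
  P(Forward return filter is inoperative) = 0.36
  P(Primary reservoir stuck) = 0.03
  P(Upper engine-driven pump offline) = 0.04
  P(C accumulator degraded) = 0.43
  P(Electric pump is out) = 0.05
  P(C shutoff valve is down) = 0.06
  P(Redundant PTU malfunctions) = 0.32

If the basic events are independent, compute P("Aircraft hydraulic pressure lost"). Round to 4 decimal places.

0.6779

P(Left circuit inoperative) [AND] = 0.32 × 0.06 × 0.08 × 0.36 = 0.000553
P(System B inoperative) [OR] = 1 − (1−0.000553) × (1−0.03) = 0.030536
P(Right circuit down) [OR] = 1 − (1−0.43) × (1−0.05) × (1−0.06) = 0.490990
P(Standby system lost) [OR] = 1 − (1−0.04) × (1−0.490990) × (1−0.32) = 0.667718
P(Aircraft hydraulic pressure lost) [OR] = 1 − (1−0.030536) × (1−0.667718) = 0.677865
Rounded to 4 decimal places: P(Aircraft hydraulic pressure lost) ≈ 0.6779.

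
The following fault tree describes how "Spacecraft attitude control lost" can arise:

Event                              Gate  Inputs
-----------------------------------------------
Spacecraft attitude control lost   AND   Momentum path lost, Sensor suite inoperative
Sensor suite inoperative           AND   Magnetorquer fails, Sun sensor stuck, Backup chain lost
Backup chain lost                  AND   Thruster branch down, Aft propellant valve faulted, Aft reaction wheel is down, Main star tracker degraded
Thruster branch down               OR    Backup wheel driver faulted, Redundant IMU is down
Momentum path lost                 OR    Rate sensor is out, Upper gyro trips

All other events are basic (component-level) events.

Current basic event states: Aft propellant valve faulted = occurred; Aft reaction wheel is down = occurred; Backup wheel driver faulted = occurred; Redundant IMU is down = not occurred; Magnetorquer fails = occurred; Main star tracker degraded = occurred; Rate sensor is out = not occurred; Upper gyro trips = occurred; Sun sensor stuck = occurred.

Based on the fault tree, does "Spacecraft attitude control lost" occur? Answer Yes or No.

Momentum path lost [OR]: Rate sensor is out=not, Upper gyro trips=occurs → at least one input occurs → occurs.
Thruster branch down [OR]: Backup wheel driver faulted=occurs, Redundant IMU is down=not → at least one input occurs → occurs.
Backup chain lost [AND]: Thruster branch down=occurs, Aft propellant valve faulted=occurs, Aft reaction wheel is down=occurs, Main star tracker degraded=occurs → all inputs occur → occurs.
Sensor suite inoperative [AND]: Magnetorquer fails=occurs, Sun sensor stuck=occurs, Backup chain lost=occurs → all inputs occur → occurs.
Spacecraft attitude control lost [AND]: Momentum path lost=occurs, Sensor suite inoperative=occurs → all inputs occur → occurs.

Yes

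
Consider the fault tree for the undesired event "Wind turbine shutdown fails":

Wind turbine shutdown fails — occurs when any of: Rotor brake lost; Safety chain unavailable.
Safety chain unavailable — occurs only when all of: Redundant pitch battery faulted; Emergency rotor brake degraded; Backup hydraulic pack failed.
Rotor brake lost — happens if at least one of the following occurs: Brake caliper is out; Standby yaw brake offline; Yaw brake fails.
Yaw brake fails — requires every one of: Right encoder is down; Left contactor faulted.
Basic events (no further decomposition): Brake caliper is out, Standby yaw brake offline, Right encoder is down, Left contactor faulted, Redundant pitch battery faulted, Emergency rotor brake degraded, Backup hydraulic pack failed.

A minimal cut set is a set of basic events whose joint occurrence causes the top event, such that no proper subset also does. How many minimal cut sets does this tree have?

Yaw brake fails [AND]: one cut set from each child combined → 1 × 1 = 1 cut set(s).
Rotor brake lost [OR]: union of children's cut sets → 3 cut set(s).
Safety chain unavailable [AND]: one cut set from each child combined → 1 × 1 × 1 = 1 cut set(s).
Wind turbine shutdown fails [OR]: union of children's cut sets → 4 cut set(s).
Minimal cut sets: {Brake caliper is out}; {Standby yaw brake offline}; {Left contactor faulted, Right encoder is down}; {Backup hydraulic pack failed, Emergency rotor brake degraded, Redundant pitch battery faulted}.

4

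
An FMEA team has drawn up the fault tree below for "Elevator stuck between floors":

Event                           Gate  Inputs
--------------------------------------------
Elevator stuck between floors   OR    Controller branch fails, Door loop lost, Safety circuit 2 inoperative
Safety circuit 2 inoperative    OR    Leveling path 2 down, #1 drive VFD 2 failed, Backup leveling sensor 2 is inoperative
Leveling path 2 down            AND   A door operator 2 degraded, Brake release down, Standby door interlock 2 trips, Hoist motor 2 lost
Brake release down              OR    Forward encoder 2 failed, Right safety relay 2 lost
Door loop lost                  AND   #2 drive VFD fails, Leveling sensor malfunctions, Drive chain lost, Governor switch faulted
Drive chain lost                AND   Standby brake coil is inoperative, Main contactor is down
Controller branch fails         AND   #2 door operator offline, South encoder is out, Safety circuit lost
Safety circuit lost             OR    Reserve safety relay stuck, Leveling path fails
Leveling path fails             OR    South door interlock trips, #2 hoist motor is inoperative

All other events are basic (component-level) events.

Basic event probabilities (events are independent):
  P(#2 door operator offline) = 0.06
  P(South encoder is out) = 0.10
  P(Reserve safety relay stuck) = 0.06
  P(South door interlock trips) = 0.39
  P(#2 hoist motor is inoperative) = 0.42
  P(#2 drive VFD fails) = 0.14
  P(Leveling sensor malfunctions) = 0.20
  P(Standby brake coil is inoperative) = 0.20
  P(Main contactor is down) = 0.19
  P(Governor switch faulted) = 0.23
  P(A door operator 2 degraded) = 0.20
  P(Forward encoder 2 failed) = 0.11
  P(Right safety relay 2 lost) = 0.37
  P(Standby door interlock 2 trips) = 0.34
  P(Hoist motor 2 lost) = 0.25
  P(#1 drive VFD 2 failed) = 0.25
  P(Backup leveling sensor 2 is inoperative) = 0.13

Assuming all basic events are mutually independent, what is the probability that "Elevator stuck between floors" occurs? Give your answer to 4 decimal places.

P(Leveling path fails) [OR] = 1 − (1−0.39) × (1−0.42) = 0.646200
P(Safety circuit lost) [OR] = 1 − (1−0.06) × (1−0.646200) = 0.667428
P(Controller branch fails) [AND] = 0.06 × 0.10 × 0.667428 = 0.004005
P(Drive chain lost) [AND] = 0.20 × 0.19 = 0.038000
P(Door loop lost) [AND] = 0.14 × 0.20 × 0.038000 × 0.23 = 0.000245
P(Brake release down) [OR] = 1 − (1−0.11) × (1−0.37) = 0.439300
P(Leveling path 2 down) [AND] = 0.20 × 0.439300 × 0.34 × 0.25 = 0.007468
P(Safety circuit 2 inoperative) [OR] = 1 − (1−0.007468) × (1−0.25) × (1−0.13) = 0.352373
P(Elevator stuck between floors) [OR] = 1 − (1−0.004005) × (1−0.000245) × (1−0.352373) = 0.355125
Rounded to 4 decimal places: P(Elevator stuck between floors) ≈ 0.3551.

0.3551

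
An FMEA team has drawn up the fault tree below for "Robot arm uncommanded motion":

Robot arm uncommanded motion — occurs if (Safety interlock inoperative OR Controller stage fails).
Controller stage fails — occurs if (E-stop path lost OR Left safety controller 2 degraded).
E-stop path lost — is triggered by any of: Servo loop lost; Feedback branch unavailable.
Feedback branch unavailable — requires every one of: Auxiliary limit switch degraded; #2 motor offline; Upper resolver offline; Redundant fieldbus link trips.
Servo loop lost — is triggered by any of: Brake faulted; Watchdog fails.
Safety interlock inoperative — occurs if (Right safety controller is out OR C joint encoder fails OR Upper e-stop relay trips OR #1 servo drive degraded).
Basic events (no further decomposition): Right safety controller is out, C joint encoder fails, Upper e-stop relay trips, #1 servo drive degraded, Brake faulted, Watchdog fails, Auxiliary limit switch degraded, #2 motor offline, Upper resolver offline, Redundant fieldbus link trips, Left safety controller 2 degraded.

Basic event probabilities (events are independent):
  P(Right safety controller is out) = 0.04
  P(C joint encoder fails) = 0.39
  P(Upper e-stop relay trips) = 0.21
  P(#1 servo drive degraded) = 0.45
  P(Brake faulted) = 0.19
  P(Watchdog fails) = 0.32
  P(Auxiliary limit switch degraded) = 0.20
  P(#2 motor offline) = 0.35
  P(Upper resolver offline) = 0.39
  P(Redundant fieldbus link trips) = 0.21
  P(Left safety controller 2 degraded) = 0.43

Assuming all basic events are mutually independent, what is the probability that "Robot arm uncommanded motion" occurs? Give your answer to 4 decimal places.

P(Safety interlock inoperative) [OR] = 1 − (1−0.04) × (1−0.39) × (1−0.21) × (1−0.45) = 0.745557
P(Servo loop lost) [OR] = 1 − (1−0.19) × (1−0.32) = 0.449200
P(Feedback branch unavailable) [AND] = 0.20 × 0.35 × 0.39 × 0.21 = 0.005733
P(E-stop path lost) [OR] = 1 − (1−0.449200) × (1−0.005733) = 0.452358
P(Controller stage fails) [OR] = 1 − (1−0.452358) × (1−0.43) = 0.687844
P(Robot arm uncommanded motion) [OR] = 1 − (1−0.745557) × (1−0.687844) = 0.920574
Rounded to 4 decimal places: P(Robot arm uncommanded motion) ≈ 0.9206.

0.9206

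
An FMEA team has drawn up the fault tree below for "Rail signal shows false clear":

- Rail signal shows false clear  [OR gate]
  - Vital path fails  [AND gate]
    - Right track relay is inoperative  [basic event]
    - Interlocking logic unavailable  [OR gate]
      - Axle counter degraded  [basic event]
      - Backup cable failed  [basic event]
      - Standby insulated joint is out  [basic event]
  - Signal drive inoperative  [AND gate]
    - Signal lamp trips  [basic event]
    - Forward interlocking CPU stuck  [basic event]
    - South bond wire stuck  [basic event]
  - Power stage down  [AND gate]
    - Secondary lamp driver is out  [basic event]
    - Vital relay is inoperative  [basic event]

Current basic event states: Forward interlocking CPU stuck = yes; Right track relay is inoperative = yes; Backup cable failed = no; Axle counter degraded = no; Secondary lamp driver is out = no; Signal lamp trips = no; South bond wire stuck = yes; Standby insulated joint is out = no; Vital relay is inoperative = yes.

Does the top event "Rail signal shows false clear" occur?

No

Interlocking logic unavailable [OR]: Axle counter degraded=not, Backup cable failed=not, Standby insulated joint is out=not → no input occurs → does not occur.
Vital path fails [AND]: Right track relay is inoperative=occurs, Interlocking logic unavailable=not → not all inputs occur → does not occur.
Signal drive inoperative [AND]: Signal lamp trips=not, Forward interlocking CPU stuck=occurs, South bond wire stuck=occurs → not all inputs occur → does not occur.
Power stage down [AND]: Secondary lamp driver is out=not, Vital relay is inoperative=occurs → not all inputs occur → does not occur.
Rail signal shows false clear [OR]: Vital path fails=not, Signal drive inoperative=not, Power stage down=not → no input occurs → does not occur.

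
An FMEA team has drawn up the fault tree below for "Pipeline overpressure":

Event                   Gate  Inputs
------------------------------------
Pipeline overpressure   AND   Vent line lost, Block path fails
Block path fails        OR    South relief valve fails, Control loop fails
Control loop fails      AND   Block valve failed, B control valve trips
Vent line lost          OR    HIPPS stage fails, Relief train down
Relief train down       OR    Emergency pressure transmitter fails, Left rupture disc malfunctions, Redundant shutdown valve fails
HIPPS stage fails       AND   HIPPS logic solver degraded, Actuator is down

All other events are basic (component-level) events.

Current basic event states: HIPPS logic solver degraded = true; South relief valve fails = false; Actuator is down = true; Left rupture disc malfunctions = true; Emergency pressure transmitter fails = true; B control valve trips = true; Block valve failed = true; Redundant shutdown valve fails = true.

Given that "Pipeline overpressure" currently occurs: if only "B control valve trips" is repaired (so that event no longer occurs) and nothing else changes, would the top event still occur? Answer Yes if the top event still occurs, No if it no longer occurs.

No

Counterfactual: set "B control valve trips" to not occurred.
HIPPS stage fails [AND]: HIPPS logic solver degraded=occurs, Actuator is down=occurs → all inputs occur → occurs.
Relief train down [OR]: Emergency pressure transmitter fails=occurs, Left rupture disc malfunctions=occurs, Redundant shutdown valve fails=occurs → at least one input occurs → occurs.
Vent line lost [OR]: HIPPS stage fails=occurs, Relief train down=occurs → at least one input occurs → occurs.
Control loop fails [AND]: Block valve failed=occurs, B control valve trips=not → not all inputs occur → does not occur.
Block path fails [OR]: South relief valve fails=not, Control loop fails=not → no input occurs → does not occur.
Pipeline overpressure [AND]: Vent line lost=occurs, Block path fails=not → not all inputs occur → does not occur.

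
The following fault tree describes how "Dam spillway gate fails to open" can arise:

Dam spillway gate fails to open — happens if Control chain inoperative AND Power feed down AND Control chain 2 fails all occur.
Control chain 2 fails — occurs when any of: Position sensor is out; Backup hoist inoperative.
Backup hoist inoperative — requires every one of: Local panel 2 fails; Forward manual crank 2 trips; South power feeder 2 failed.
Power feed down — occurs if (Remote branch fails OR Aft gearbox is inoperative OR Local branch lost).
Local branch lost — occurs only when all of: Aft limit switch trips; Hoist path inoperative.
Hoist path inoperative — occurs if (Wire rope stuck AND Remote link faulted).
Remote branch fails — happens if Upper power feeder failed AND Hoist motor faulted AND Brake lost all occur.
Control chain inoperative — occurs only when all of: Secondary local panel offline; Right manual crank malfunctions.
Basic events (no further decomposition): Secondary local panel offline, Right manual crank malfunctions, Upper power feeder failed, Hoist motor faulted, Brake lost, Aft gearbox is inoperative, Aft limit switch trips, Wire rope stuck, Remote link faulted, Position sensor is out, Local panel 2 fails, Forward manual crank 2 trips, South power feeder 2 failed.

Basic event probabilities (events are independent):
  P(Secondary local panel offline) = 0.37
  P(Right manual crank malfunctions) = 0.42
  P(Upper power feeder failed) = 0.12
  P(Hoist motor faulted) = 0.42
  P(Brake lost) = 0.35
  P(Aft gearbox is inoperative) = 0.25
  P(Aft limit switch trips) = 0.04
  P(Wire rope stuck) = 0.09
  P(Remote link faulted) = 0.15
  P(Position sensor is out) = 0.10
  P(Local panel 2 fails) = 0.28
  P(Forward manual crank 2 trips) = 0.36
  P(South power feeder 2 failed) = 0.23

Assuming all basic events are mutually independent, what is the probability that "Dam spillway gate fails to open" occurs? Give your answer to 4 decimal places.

P(Control chain inoperative) [AND] = 0.37 × 0.42 = 0.155400
P(Remote branch fails) [AND] = 0.12 × 0.42 × 0.35 = 0.017640
P(Hoist path inoperative) [AND] = 0.09 × 0.15 = 0.013500
P(Local branch lost) [AND] = 0.04 × 0.013500 = 0.000540
P(Power feed down) [OR] = 1 − (1−0.017640) × (1−0.25) × (1−0.000540) = 0.263628
P(Backup hoist inoperative) [AND] = 0.28 × 0.36 × 0.23 = 0.023184
P(Control chain 2 fails) [OR] = 1 − (1−0.10) × (1−0.023184) = 0.120866
P(Dam spillway gate fails to open) [AND] = 0.155400 × 0.263628 × 0.120866 = 0.004952
Rounded to 4 decimal places: P(Dam spillway gate fails to open) ≈ 0.0050.

0.0050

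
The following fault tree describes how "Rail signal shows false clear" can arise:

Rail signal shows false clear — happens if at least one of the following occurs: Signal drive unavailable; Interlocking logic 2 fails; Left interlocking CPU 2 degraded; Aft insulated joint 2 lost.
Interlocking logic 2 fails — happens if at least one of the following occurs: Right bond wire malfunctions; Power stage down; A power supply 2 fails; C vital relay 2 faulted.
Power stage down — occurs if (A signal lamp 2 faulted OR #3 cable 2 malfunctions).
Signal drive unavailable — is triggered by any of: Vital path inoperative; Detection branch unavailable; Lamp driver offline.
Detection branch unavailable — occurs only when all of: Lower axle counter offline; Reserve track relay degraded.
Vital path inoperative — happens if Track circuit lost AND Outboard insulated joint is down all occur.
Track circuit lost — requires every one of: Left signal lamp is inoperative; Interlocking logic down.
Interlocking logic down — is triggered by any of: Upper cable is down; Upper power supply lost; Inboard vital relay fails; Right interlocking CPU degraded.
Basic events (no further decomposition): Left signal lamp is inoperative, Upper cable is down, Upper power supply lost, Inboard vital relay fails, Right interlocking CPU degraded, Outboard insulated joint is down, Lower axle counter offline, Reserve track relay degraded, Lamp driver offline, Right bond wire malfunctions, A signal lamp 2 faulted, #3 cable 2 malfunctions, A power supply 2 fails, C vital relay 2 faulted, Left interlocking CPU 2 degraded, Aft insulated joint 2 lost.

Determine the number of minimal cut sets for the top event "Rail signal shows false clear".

13

Interlocking logic down [OR]: union of children's cut sets → 4 cut set(s).
Track circuit lost [AND]: one cut set from each child combined → 1 × 4 = 4 cut set(s).
Vital path inoperative [AND]: one cut set from each child combined → 4 × 1 = 4 cut set(s).
Detection branch unavailable [AND]: one cut set from each child combined → 1 × 1 = 1 cut set(s).
Signal drive unavailable [OR]: union of children's cut sets → 6 cut set(s).
Power stage down [OR]: union of children's cut sets → 2 cut set(s).
Interlocking logic 2 fails [OR]: union of children's cut sets → 5 cut set(s).
Rail signal shows false clear [OR]: union of children's cut sets → 13 cut set(s).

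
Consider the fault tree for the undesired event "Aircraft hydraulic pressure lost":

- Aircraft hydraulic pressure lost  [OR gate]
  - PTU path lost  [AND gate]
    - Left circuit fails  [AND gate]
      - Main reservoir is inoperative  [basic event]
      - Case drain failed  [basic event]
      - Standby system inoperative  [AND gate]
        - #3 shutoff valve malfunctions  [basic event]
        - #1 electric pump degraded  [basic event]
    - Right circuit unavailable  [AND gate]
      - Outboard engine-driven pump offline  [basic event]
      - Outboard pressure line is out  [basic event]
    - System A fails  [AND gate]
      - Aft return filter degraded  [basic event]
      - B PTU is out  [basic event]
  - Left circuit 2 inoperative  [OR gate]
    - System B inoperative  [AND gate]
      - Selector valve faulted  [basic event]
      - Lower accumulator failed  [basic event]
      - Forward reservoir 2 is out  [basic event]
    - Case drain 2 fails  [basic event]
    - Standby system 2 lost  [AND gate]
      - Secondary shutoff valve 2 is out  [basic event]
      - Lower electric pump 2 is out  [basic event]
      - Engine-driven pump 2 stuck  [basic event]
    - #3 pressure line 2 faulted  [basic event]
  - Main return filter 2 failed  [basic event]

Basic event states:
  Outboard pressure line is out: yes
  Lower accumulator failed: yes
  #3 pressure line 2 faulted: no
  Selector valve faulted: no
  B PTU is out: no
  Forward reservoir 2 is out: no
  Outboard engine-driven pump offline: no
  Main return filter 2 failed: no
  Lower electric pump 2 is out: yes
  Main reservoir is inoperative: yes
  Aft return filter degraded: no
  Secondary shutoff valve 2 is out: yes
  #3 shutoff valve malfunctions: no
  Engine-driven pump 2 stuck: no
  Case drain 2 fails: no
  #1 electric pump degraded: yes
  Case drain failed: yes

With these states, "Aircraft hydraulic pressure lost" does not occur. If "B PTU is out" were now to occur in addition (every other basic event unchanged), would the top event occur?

No

Counterfactual: set "B PTU is out" to occurred.
Standby system inoperative [AND]: #3 shutoff valve malfunctions=not, #1 electric pump degraded=occurs → not all inputs occur → does not occur.
Left circuit fails [AND]: Main reservoir is inoperative=occurs, Case drain failed=occurs, Standby system inoperative=not → not all inputs occur → does not occur.
Right circuit unavailable [AND]: Outboard engine-driven pump offline=not, Outboard pressure line is out=occurs → not all inputs occur → does not occur.
System A fails [AND]: Aft return filter degraded=not, B PTU is out=occurs → not all inputs occur → does not occur.
PTU path lost [AND]: Left circuit fails=not, Right circuit unavailable=not, System A fails=not → not all inputs occur → does not occur.
System B inoperative [AND]: Selector valve faulted=not, Lower accumulator failed=occurs, Forward reservoir 2 is out=not → not all inputs occur → does not occur.
Standby system 2 lost [AND]: Secondary shutoff valve 2 is out=occurs, Lower electric pump 2 is out=occurs, Engine-driven pump 2 stuck=not → not all inputs occur → does not occur.
Left circuit 2 inoperative [OR]: System B inoperative=not, Case drain 2 fails=not, Standby system 2 lost=not, #3 pressure line 2 faulted=not → no input occurs → does not occur.
Aircraft hydraulic pressure lost [OR]: PTU path lost=not, Left circuit 2 inoperative=not, Main return filter 2 failed=not → no input occurs → does not occur.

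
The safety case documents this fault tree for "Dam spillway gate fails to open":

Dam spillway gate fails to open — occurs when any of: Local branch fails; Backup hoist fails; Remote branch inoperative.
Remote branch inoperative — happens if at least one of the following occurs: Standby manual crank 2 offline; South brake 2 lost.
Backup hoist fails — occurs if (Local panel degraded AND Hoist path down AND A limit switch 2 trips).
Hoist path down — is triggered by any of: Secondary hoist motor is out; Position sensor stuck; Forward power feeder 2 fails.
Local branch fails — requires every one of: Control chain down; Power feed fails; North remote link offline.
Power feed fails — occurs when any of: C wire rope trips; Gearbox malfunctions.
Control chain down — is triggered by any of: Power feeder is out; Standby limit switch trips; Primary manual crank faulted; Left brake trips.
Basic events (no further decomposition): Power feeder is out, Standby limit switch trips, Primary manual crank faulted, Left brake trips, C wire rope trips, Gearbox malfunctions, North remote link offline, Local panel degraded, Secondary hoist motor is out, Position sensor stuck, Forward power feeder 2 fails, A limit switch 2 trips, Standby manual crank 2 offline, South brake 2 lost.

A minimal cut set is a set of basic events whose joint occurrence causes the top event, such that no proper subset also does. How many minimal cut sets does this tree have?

Control chain down [OR]: union of children's cut sets → 4 cut set(s).
Power feed fails [OR]: union of children's cut sets → 2 cut set(s).
Local branch fails [AND]: one cut set from each child combined → 4 × 2 × 1 = 8 cut set(s).
Hoist path down [OR]: union of children's cut sets → 3 cut set(s).
Backup hoist fails [AND]: one cut set from each child combined → 1 × 3 × 1 = 3 cut set(s).
Remote branch inoperative [OR]: union of children's cut sets → 2 cut set(s).
Dam spillway gate fails to open [OR]: union of children's cut sets → 13 cut set(s).

13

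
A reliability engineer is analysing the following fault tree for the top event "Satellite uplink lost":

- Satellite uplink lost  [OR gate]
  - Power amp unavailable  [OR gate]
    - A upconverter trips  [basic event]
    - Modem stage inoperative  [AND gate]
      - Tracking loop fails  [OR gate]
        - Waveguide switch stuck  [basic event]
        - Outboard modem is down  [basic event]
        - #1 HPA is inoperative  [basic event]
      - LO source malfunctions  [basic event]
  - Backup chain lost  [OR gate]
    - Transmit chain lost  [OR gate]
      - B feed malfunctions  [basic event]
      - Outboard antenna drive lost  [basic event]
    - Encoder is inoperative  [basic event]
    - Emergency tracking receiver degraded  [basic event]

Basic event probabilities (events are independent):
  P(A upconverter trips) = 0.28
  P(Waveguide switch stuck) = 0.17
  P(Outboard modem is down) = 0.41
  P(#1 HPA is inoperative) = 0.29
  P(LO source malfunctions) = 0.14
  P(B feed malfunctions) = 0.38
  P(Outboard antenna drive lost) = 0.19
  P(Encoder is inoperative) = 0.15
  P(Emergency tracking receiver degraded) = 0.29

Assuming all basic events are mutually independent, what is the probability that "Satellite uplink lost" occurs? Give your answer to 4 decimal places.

P(Tracking loop fails) [OR] = 1 − (1−0.17) × (1−0.41) × (1−0.29) = 0.652313
P(Modem stage inoperative) [AND] = 0.652313 × 0.14 = 0.091324
P(Power amp unavailable) [OR] = 1 − (1−0.28) × (1−0.091324) = 0.345753
P(Transmit chain lost) [OR] = 1 − (1−0.38) × (1−0.19) = 0.497800
P(Backup chain lost) [OR] = 1 − (1−0.497800) × (1−0.15) × (1−0.29) = 0.696922
P(Satellite uplink lost) [OR] = 1 − (1−0.345753) × (1−0.696922) = 0.801712
Rounded to 4 decimal places: P(Satellite uplink lost) ≈ 0.8017.

0.8017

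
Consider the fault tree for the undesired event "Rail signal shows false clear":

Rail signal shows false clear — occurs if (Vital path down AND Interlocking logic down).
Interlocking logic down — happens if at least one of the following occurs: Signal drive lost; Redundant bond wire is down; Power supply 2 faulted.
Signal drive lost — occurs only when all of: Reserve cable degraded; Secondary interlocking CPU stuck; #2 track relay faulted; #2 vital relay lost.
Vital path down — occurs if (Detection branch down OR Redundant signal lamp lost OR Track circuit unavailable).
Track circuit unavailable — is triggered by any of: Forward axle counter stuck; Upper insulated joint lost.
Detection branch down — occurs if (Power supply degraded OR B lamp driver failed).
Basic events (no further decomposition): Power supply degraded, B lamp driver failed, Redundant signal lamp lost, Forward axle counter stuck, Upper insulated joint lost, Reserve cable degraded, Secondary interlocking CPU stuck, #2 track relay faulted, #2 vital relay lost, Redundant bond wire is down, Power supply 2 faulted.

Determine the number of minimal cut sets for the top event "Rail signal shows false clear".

Detection branch down [OR]: union of children's cut sets → 2 cut set(s).
Track circuit unavailable [OR]: union of children's cut sets → 2 cut set(s).
Vital path down [OR]: union of children's cut sets → 5 cut set(s).
Signal drive lost [AND]: one cut set from each child combined → 1 × 1 × 1 × 1 = 1 cut set(s).
Interlocking logic down [OR]: union of children's cut sets → 3 cut set(s).
Rail signal shows false clear [AND]: one cut set from each child combined → 5 × 3 = 15 cut set(s).

15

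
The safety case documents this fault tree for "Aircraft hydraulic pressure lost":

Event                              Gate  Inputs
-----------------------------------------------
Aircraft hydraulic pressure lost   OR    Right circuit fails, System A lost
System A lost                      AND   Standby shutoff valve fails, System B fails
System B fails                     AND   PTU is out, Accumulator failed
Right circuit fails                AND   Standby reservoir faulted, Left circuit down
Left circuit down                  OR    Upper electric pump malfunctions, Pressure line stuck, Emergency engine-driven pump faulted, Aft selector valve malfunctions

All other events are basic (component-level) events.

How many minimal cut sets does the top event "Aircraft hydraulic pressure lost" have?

5

Left circuit down [OR]: union of children's cut sets → 4 cut set(s).
Right circuit fails [AND]: one cut set from each child combined → 1 × 4 = 4 cut set(s).
System B fails [AND]: one cut set from each child combined → 1 × 1 = 1 cut set(s).
System A lost [AND]: one cut set from each child combined → 1 × 1 = 1 cut set(s).
Aircraft hydraulic pressure lost [OR]: union of children's cut sets → 5 cut set(s).
Minimal cut sets: {Standby reservoir faulted, Upper electric pump malfunctions}; {Pressure line stuck, Standby reservoir faulted}; {Emergency engine-driven pump faulted, Standby reservoir faulted}; {Aft selector valve malfunctions, Standby reservoir faulted}; {Accumulator failed, PTU is out, Standby shutoff valve fails}.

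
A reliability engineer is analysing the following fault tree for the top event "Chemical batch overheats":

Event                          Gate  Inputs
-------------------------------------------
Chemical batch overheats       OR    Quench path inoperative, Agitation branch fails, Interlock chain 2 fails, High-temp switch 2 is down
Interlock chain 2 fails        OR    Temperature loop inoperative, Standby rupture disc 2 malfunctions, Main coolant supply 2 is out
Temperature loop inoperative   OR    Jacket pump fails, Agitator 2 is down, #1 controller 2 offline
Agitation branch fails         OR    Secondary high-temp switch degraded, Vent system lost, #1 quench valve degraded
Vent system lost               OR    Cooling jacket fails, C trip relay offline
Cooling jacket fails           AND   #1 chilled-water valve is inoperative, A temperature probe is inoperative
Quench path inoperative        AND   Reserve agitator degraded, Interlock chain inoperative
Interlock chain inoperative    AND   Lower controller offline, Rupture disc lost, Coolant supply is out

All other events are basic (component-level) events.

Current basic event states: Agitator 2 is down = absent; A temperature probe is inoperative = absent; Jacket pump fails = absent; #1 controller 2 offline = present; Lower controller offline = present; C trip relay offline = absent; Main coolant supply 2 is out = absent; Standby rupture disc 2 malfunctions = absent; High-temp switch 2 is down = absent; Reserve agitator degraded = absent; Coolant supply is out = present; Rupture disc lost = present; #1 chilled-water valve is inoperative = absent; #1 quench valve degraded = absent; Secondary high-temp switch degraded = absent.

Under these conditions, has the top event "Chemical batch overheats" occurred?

Interlock chain inoperative [AND]: Lower controller offline=occurs, Rupture disc lost=occurs, Coolant supply is out=occurs → all inputs occur → occurs.
Quench path inoperative [AND]: Reserve agitator degraded=not, Interlock chain inoperative=occurs → not all inputs occur → does not occur.
Cooling jacket fails [AND]: #1 chilled-water valve is inoperative=not, A temperature probe is inoperative=not → not all inputs occur → does not occur.
Vent system lost [OR]: Cooling jacket fails=not, C trip relay offline=not → no input occurs → does not occur.
Agitation branch fails [OR]: Secondary high-temp switch degraded=not, Vent system lost=not, #1 quench valve degraded=not → no input occurs → does not occur.
Temperature loop inoperative [OR]: Jacket pump fails=not, Agitator 2 is down=not, #1 controller 2 offline=occurs → at least one input occurs → occurs.
Interlock chain 2 fails [OR]: Temperature loop inoperative=occurs, Standby rupture disc 2 malfunctions=not, Main coolant supply 2 is out=not → at least one input occurs → occurs.
Chemical batch overheats [OR]: Quench path inoperative=not, Agitation branch fails=not, Interlock chain 2 fails=occurs, High-temp switch 2 is down=not → at least one input occurs → occurs.

Yes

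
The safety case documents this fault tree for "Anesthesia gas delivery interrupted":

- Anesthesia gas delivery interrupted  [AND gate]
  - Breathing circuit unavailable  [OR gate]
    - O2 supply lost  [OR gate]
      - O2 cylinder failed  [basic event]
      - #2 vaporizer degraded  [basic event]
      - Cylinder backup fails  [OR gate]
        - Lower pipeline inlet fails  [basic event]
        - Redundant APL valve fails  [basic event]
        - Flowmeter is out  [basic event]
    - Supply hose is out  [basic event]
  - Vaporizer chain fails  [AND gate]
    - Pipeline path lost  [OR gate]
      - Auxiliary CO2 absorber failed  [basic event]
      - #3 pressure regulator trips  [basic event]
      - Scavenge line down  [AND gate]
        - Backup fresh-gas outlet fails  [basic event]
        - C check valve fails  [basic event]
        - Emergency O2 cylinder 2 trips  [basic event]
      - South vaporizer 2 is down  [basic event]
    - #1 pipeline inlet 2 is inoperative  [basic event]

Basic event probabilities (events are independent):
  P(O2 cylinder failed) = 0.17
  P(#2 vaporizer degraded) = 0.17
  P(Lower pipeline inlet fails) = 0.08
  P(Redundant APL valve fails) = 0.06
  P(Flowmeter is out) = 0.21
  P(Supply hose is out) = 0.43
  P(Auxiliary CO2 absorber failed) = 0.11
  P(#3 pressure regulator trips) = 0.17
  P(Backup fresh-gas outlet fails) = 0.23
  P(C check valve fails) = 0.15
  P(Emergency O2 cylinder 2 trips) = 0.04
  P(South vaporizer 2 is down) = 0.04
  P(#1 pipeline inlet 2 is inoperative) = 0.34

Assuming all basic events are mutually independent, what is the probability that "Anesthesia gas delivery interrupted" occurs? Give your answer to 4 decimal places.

0.0726

P(Cylinder backup fails) [OR] = 1 − (1−0.08) × (1−0.06) × (1−0.21) = 0.316808
P(O2 supply lost) [OR] = 1 − (1−0.17) × (1−0.17) × (1−0.316808) = 0.529349
P(Breathing circuit unavailable) [OR] = 1 − (1−0.529349) × (1−0.43) = 0.731729
P(Scavenge line down) [AND] = 0.23 × 0.15 × 0.04 = 0.001380
P(Pipeline path lost) [OR] = 1 − (1−0.11) × (1−0.17) × (1−0.001380) × (1−0.04) = 0.291827
P(Vaporizer chain fails) [AND] = 0.291827 × 0.34 = 0.099221
P(Anesthesia gas delivery interrupted) [AND] = 0.731729 × 0.099221 = 0.072603
Rounded to 4 decimal places: P(Anesthesia gas delivery interrupted) ≈ 0.0726.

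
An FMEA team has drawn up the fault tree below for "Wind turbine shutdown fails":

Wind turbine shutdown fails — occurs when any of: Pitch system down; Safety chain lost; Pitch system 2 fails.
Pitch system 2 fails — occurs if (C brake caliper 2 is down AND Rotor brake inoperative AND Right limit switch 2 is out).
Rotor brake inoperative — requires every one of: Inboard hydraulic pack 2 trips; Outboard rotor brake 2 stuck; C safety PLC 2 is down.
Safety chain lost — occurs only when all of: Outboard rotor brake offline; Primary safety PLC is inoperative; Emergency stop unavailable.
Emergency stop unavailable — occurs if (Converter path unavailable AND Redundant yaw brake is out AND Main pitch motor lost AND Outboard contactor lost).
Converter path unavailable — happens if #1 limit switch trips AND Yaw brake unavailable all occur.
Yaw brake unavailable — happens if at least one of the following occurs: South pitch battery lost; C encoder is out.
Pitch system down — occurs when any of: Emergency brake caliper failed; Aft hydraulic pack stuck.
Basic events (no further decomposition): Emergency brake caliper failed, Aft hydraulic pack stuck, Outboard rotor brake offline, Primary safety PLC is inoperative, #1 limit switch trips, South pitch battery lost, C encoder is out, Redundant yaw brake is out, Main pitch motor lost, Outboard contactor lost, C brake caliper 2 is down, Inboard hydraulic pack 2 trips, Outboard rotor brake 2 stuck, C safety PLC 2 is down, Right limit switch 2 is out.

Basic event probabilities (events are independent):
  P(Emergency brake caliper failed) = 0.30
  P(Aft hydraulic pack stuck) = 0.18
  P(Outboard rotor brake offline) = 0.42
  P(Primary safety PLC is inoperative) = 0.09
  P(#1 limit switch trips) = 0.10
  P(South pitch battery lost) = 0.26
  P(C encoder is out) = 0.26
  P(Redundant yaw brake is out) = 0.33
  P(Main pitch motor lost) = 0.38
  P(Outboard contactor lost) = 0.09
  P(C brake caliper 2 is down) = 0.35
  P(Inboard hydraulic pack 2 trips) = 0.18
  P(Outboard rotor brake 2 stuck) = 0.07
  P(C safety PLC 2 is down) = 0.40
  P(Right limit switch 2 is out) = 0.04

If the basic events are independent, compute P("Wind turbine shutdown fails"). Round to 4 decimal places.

P(Pitch system down) [OR] = 1 − (1−0.30) × (1−0.18) = 0.426000
P(Yaw brake unavailable) [OR] = 1 − (1−0.26) × (1−0.26) = 0.452400
P(Converter path unavailable) [AND] = 0.10 × 0.452400 = 0.045240
P(Emergency stop unavailable) [AND] = 0.045240 × 0.33 × 0.38 × 0.09 = 0.000511
P(Safety chain lost) [AND] = 0.42 × 0.09 × 0.000511 = 0.000019
P(Rotor brake inoperative) [AND] = 0.18 × 0.07 × 0.40 = 0.005040
P(Pitch system 2 fails) [AND] = 0.35 × 0.005040 × 0.04 = 0.000071
P(Wind turbine shutdown fails) [OR] = 1 − (1−0.426000) × (1−0.000019) × (1−0.000071) = 0.426052
Rounded to 4 decimal places: P(Wind turbine shutdown fails) ≈ 0.4261.

0.4261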